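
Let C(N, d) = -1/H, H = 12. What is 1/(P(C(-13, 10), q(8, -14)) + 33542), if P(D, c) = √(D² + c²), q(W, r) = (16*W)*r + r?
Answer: 4830048/161539794431 - 12*√469675585/161539794431 ≈ 2.8290e-5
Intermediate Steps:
q(W, r) = r + 16*W*r (q(W, r) = 16*W*r + r = r + 16*W*r)
C(N, d) = -1/12
1/(P(C(-13, 10), q(8, -14)) + 33542) = 1/(√((-1/12)² + (-14*(1 + 16*8))²) + 33542) = 1/(√(1/144 + (-14*(1 + 128))²) + 33542) = 1/(√(1/144 + (-14*129)²) + 33542) = 1/(√(1/144 + (-1806)²) + 33542) = 1/(√(1/144 + 3261636) + 33542) = 1/(√(469675585/144) + 33542) = 1/(√469675585/12 + 33542) = 1/(33542 + √469675585/12)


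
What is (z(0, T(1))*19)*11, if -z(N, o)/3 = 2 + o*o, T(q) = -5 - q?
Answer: -23826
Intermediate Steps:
z(N, o) = -6 - 3*o² (z(N, o) = -3*(2 + o*o) = -3*(2 + o²) = -6 - 3*o²)
(z(0, T(1))*19)*11 = ((-6 - 3*(-5 - 1*1)²)*19)*11 = ((-6 - 3*(-5 - 1)²)*19)*11 = ((-6 - 3*(-6)²)*19)*11 = ((-6 - 3*36)*19)*11 = ((-6 - 108)*19)*11 = -114*19*11 = -2166*11 = -23826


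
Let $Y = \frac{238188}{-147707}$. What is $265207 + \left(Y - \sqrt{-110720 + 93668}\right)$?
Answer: $\frac{39172692161}{147707} - 14 i \sqrt{87} \approx 2.6521 \cdot 10^{5} - 130.58 i$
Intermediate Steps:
$Y = - \frac{238188}{147707}$ ($Y = 238188 \left(- \frac{1}{147707}\right) = - \frac{238188}{147707} \approx -1.6126$)
$265207 + \left(Y - \sqrt{-110720 + 93668}\right) = 265207 - \left(\frac{238188}{147707} + \sqrt{-110720 + 93668}\right) = 265207 - \left(\frac{238188}{147707} + \sqrt{-17052}\right) = 265207 - \left(\frac{238188}{147707} + 14 i \sqrt{87}\right) = \frac{39172692161}{147707} - 14 i \sqrt{87}$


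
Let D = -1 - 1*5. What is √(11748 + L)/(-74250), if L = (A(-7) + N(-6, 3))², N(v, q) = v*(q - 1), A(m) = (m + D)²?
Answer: -√36397/74250 ≈ -0.0025694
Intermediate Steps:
D = -6 (D = -1 - 5 = -6)
A(m) = (-6 + m)² (A(m) = (m - 6)² = (-6 + m)²)
N(v, q) = v*(-1 + q)
L = 24649 (L = ((-6 - 7)² - 6*(-1 + 3))² = ((-13)² - 6*2)² = (169 - 12)² = 157² = 24649)
√(11748 + L)/(-74250) = √(11748 + 24649)/(-74250) = √36397*(-1/74250) = -√36397/74250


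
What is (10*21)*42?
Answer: 8820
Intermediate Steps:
(10*21)*42 = 210*42 = 8820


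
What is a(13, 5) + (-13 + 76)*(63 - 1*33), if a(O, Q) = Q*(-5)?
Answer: 1865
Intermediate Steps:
a(O, Q) = -5*Q
a(13, 5) + (-13 + 76)*(63 - 1*33) = -5*5 + (-13 + 76)*(63 - 1*33) = -25 + 63*(63 - 33) = -25 + 63*30 = -25 + 1890 = 1865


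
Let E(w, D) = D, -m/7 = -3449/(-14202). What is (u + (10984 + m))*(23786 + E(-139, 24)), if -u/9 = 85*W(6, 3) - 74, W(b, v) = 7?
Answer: 1064038506535/7101 ≈ 1.4984e+8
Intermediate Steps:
m = -24143/14202 (m = -(-24143)/(-14202) = -(-24143)*(-1)/14202 = -7*3449/14202 = -24143/14202 ≈ -1.7000)
u = -4689 (u = -9*(85*7 - 74) = -9*(595 - 74) = -9*521 = -4689)
(u + (10984 + m))*(23786 + E(-139, 24)) = (-4689 + (10984 - 24143/14202))*(23786 + 24) = (-4689 + 155970625/14202)*23810 = (89377447/14202)*23810 = 1064038506535/7101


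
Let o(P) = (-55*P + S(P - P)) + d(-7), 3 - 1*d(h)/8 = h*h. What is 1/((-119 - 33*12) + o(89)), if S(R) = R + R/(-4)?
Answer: -1/5778 ≈ -0.00017307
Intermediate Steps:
d(h) = 24 - 8*h**2 (d(h) = 24 - 8*h*h = 24 - 8*h**2)
S(R) = 3*R/4 (S(R) = R + R*(-1/4) = R - R/4 = 3*R/4)
o(P) = -368 - 55*P (o(P) = (-55*P + 3*(P - P)/4) + (24 - 8*(-7)**2) = (-55*P + (3/4)*0) + (24 - 8*49) = (-55*P + 0) + (24 - 392) = -55*P - 368 = -368 - 55*P)
1/((-119 - 33*12) + o(89)) = 1/((-119 - 33*12) + (-368 - 55*89)) = 1/((-119 - 396) + (-368 - 4895)) = 1/(-515 - 5263) = 1/(-5778) = -1/5778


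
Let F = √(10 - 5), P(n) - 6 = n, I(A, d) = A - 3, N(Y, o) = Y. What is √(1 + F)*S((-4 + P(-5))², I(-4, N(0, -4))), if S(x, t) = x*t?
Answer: -63*√(1 + √5) ≈ -113.33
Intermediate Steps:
I(A, d) = -3 + A
P(n) = 6 + n
F = √5 ≈ 2.2361
S(x, t) = t*x
√(1 + F)*S((-4 + P(-5))², I(-4, N(0, -4))) = √(1 + √5)*((-3 - 4)*(-4 + (6 - 5))²) = √(1 + √5)*(-7*(-4 + 1)²) = √(1 + √5)*(-7*(-3)²) = √(1 + √5)*(-7*9) = √(1 + √5)*(-63) = -63*√(1 + √5)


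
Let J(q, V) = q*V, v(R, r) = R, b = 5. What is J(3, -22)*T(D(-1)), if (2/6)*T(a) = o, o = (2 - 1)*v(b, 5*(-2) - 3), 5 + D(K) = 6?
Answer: -990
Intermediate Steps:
D(K) = 1 (D(K) = -5 + 6 = 1)
o = 5 (o = (2 - 1)*5 = 1*5 = 5)
T(a) = 15 (T(a) = 3*5 = 15)
J(q, V) = V*q
J(3, -22)*T(D(-1)) = -22*3*15 = -66*15 = -990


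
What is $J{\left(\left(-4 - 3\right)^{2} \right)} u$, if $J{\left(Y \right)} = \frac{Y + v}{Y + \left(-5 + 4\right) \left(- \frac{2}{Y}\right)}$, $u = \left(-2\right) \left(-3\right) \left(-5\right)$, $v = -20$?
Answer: $- \frac{14210}{801} \approx -17.74$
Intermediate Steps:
$u = -30$ ($u = 6 \left(-5\right) = -30$)
$J{\left(Y \right)} = \frac{-20 + Y}{Y + \frac{2}{Y}}$ ($J{\left(Y \right)} = \frac{Y - 20}{Y + \left(-5 + 4\right) \left(- \frac{2}{Y}\right)} = \frac{-20 + Y}{Y - - \frac{2}{Y}} = \frac{-20 + Y}{Y + \frac{2}{Y}}$)
$J{\left(\left(-4 - 3\right)^{2} \right)} u = \frac{\left(-4 - 3\right)^{2} \left(-20 + \left(-4 - 3\right)^{2}\right)}{2 + \left(\left(-4 - 3\right)^{2}\right)^{2}} \left(-30\right) = \frac{\left(-7\right)^{2} \left(-20 + \left(-7\right)^{2}\right)}{2 + \left(\left(-7\right)^{2}\right)^{2}} \left(-30\right) = \frac{49 \left(-20 + 49\right)}{2 + 49^{2}} \left(-30\right) = 49 \frac{1}{2 + 2401} \cdot 29 \left(-30\right) = 49 \cdot \frac{1}{2403} \cdot 29 \left(-30\right) = \frac{1421}{2403} \left(-30\right) = - \frac{14210}{801}$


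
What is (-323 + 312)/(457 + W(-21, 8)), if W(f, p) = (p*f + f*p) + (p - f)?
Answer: -11/150 ≈ -0.073333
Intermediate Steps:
W(f, p) = p - f + 2*f*p (W(f, p) = (f*p + f*p) + (p - f) = 2*f*p + (p - f) = p - f + 2*f*p)
(-323 + 312)/(457 + W(-21, 8)) = (-323 + 312)/(457 + (8 - 1*(-21) + 2*(-21)*8)) = -11/(457 + (8 + 21 - 336)) = -11/(457 - 307) = -11/150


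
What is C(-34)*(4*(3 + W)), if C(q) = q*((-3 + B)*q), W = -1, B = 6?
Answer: 27744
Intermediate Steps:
C(q) = 3*q**2 (C(q) = q*((-3 + 6)*q) = q*(3*q) = 3*q**2)
C(-34)*(4*(3 + W)) = (3*(-34)**2)*(4*(3 - 1)) = (3*1156)*(4*2) = 3468*8 = 27744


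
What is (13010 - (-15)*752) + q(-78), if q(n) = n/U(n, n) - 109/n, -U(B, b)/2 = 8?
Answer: 7580437/312 ≈ 24296.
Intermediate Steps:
U(B, b) = -16 (U(B, b) = -2*8 = -16)
q(n) = -109/n - n/16 (q(n) = n/(-16) - 109/n = n*(-1/16) - 109/n = -n/16 - 109/n = -109/n - n/16)
(13010 - (-15)*752) + q(-78) = (13010 - (-15)*752) + (-109/(-78) - 1/16*(-78)) = (13010 - 1*(-11280)) + (-109*(-1/78) + 39/8) = (13010 + 11280) + (109/78 + 39/8) = 24290 + 1957/312 = 7580437/312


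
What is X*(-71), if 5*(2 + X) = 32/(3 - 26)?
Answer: 18602/115 ≈ 161.76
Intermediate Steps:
X = -262/115 (X = -2 + (32/(3 - 26))/5 = -2 + (32/(-23))/5 = -2 + (32*(-1/23))/5 = -2 + (1/5)*(-32/23) = -2 - 32/115 = -262/115 ≈ -2.2783)
X*(-71) = -262/115*(-71) = 18602/115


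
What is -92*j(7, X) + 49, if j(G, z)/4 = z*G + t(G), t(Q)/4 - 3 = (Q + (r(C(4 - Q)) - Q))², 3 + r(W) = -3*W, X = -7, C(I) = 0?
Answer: 417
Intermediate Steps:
r(W) = -3 - 3*W
t(Q) = 48 (t(Q) = 12 + 4*(Q + ((-3 - 3*0) - Q))² = 12 + 4*(Q + ((-3 + 0) - Q))² = 12 + 4*(Q + (-3 - Q))² = 12 + 4*(-3)² = 12 + 4*9 = 12 + 36 = 48)
j(G, z) = 192 + 4*G*z (j(G, z) = 4*(z*G + 48) = 4*(G*z + 48) = 4*(48 + G*z) = 192 + 4*G*z)
-92*j(7, X) + 49 = -92*(192 + 4*7*(-7)) + 49 = -92*(192 - 196) + 49 = -92*(-4) + 49 = 368 + 49 = 417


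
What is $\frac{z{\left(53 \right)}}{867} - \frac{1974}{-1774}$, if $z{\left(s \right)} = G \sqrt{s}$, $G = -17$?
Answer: $\frac{987}{887} - \frac{\sqrt{53}}{51} \approx 0.96999$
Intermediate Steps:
$z{\left(s \right)} = - 17 \sqrt{s}$
$\frac{z{\left(53 \right)}}{867} - \frac{1974}{-1774} = \frac{\left(-17\right) \sqrt{53}}{867} - \frac{1974}{-1774} = - 17 \sqrt{53} \cdot \frac{1}{867} - - \frac{987}{887} = - \frac{\sqrt{53}}{51} + \frac{987}{887} = \frac{987}{887} - \frac{\sqrt{53}}{51}$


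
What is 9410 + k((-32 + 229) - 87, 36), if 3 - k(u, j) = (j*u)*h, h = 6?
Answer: -14347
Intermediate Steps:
k(u, j) = 3 - 6*j*u (k(u, j) = 3 - j*u*6 = 3 - 6*j*u)
9410 + k((-32 + 229) - 87, 36) = 9410 + (3 - 6*36*((-32 + 229) - 87)) = 9410 + (3 - 6*36*(197 - 87)) = 9410 + (3 - 6*36*110) = 9410 + (3 - 23760) = 9410 - 23757 = -14347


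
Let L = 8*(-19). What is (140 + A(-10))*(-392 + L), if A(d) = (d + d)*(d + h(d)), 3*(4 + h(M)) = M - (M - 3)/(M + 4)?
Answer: -2453440/9 ≈ -2.7260e+5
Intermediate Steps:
h(M) = -4 + M/3 - (-3 + M)/(3*(4 + M)) (h(M) = -4 + (M - (M - 3)/(M + 4))/3 = -4 + (M - (-3 + M)/(4 + M))/3 = -4 + (M/3 - (-3 + M)/(3*(4 + M))) = -4 + M/3 - (-3 + M)/(3*(4 + M)))
L = -152
A(d) = 2*d*(d + (-45 + d² - 9*d)/(3*(4 + d))) (A(d) = (d + d)*(d + (-45 + d² - 9*d)/(3*(4 + d))) = (2*d)*(d + (-45 + d² - 9*d)/(3*(4 + d))) = 2*d*(d + (-45 + d² - 9*d)/(3*(4 + d))))
(140 + A(-10))*(-392 + L) = (140 + (⅔)*(-10)*(-45 + 3*(-10) + 4*(-10)²)/(4 - 10))*(-392 - 152) = (140 + (⅔)*(-10)*(-45 - 30 + 4*100)/(-6))*(-544) = (140 + (⅔)*(-10)*(-⅙)*(-45 - 30 + 400))*(-544) = (140 + (⅔)*(-10)*(-⅙)*325)*(-544) = (140 + 3250/9)*(-544) = (4510/9)*(-544) = -2453440/9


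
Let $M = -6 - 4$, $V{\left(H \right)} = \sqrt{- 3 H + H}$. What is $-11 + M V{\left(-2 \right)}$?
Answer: $-31$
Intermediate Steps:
$V{\left(H \right)} = \sqrt{2} \sqrt{- H}$ ($V{\left(H \right)} = \sqrt{- 2 H} = \sqrt{2} \sqrt{- H}$)
$M = -10$ ($M = -6 - 4 = -10$)
$-11 + M V{\left(-2 \right)} = -11 - 10 \sqrt{2} \sqrt{\left(-1\right) \left(-2\right)} = -11 - 10 \sqrt{2} \sqrt{2} = -11 - 20 = -31$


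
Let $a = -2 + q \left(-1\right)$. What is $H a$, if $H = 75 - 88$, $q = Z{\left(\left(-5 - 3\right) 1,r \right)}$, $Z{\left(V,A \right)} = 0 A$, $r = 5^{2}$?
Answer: $26$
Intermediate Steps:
$r = 25$
$Z{\left(V,A \right)} = 0$
$q = 0$
$a = -2$ ($a = -2 + 0 \left(-1\right) = -2 + 0 = -2$)
$H = -13$ ($H = 75 - 88 = -13$)
$H a = \left(-13\right) \left(-2\right) = 26$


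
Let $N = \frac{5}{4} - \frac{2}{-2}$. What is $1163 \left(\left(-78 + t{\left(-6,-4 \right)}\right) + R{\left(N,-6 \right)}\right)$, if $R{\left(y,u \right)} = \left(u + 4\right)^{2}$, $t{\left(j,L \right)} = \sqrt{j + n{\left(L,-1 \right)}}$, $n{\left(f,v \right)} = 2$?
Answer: $-86062 + 2326 i \approx -86062.0 + 2326.0 i$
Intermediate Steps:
$t{\left(j,L \right)} = \sqrt{2 + j}$ ($t{\left(j,L \right)} = \sqrt{j + 2} = \sqrt{2 + j}$)
$N = \frac{9}{4}$ ($N = 5 \cdot \frac{1}{4} - -1 = \frac{5}{4} + 1 = \frac{9}{4} \approx 2.25$)
$R{\left(y,u \right)} = \left(4 + u\right)^{2}$
$1163 \left(\left(-78 + t{\left(-6,-4 \right)}\right) + R{\left(N,-6 \right)}\right) = 1163 \left(\left(-78 + \sqrt{2 - 6}\right) + \left(4 - 6\right)^{2}\right) = 1163 \left(\left(-78 + \sqrt{-4}\right) + \left(-2\right)^{2}\right) = 1163 \left(\left(-78 + 2 i\right) + 4\right) = 1163 \left(-74 + 2 i\right) = -86062 + 2326 i$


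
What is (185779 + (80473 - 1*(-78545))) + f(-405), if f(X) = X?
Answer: 344392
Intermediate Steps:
(185779 + (80473 - 1*(-78545))) + f(-405) = (185779 + (80473 - 1*(-78545))) - 405 = (185779 + (80473 + 78545)) - 405 = (185779 + 159018) - 405 = 344797 - 405 = 344392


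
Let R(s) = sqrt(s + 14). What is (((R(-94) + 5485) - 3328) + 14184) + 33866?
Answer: 50207 + 4*I*sqrt(5) ≈ 50207.0 + 8.9443*I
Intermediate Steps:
R(s) = sqrt(14 + s)
(((R(-94) + 5485) - 3328) + 14184) + 33866 = (((sqrt(14 - 94) + 5485) - 3328) + 14184) + 33866 = (((sqrt(-80) + 5485) - 3328) + 14184) + 33866 = (((4*I*sqrt(5) + 5485) - 3328) + 14184) + 33866 = (((5485 + 4*I*sqrt(5)) - 3328) + 14184) + 33866 = ((2157 + 4*I*sqrt(5)) + 14184) + 33866 = (16341 + 4*I*sqrt(5)) + 33866 = 50207 + 4*I*sqrt(5)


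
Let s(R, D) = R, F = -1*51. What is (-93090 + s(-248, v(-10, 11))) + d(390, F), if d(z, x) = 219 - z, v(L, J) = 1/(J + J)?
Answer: -93509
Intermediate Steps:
F = -51
v(L, J) = 1/(2*J)
(-93090 + s(-248, v(-10, 11))) + d(390, F) = (-93090 - 248) + (219 - 1*390) = -93338 + (219 - 390) = -93338 - 171 = -93509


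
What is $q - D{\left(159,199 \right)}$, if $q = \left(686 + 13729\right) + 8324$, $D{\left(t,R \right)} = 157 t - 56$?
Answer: $-2168$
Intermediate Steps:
$D{\left(t,R \right)} = -56 + 157 t$
$q = 22739$ ($q = 14415 + 8324 = 22739$)
$q - D{\left(159,199 \right)} = 22739 - \left(-56 + 157 \cdot 159\right) = 22739 - \left(-56 + 24963\right) = 22739 - 24907 = -2168$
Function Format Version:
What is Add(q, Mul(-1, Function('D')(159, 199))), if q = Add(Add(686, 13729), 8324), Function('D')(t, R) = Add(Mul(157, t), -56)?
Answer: -2168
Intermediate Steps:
Function('D')(t, R) = Add(-56, Mul(157, t))
q = 22739 (q = Add(14415, 8324) = 22739)
Add(q, Mul(-1, Function('D')(159, 199))) = Add(22739, Mul(-1, Add(-56, Mul(157, 159)))) = Add(22739, Mul(-1, Add(-56, 24963))) = Add(22739, Mul(-1, 24907)) = Add(22739, -24907) = -2168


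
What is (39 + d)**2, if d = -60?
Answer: 441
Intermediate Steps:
(39 + d)**2 = (39 - 60)**2 = (-21)**2 = 441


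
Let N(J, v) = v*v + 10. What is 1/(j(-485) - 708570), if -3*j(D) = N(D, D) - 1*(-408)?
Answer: -3/2361353 ≈ -1.2705e-6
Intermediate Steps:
N(J, v) = 10 + v² (N(J, v) = v² + 10 = 10 + v²)
j(D) = -418/3 - D²/3 (j(D) = -((10 + D²) - 1*(-408))/3 = -((10 + D²) + 408)/3 = -(418 + D²)/3 = -418/3 - D²/3)
1/(j(-485) - 708570) = 1/((-418/3 - ⅓*(-485)²) - 708570) = 1/((-418/3 - ⅓*235225) - 708570) = 1/((-418/3 - 235225/3) - 708570) = 1/(-235643/3 - 708570) = 1/(-2361353/3) = -3/2361353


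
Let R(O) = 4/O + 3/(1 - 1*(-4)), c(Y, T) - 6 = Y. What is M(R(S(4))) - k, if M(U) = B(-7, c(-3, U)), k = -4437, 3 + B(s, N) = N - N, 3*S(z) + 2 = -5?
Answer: 4434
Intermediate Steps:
c(Y, T) = 6 + Y
S(z) = -7/3 (S(z) = -⅔ + (⅓)*(-5) = -⅔ - 5/3 = -7/3)
B(s, N) = -3 (B(s, N) = -3 + (N - N) = -3 + 0 = -3)
R(O) = ⅗ + 4/O (R(O) = 4/O + 3/(1 + 4) = 4/O + 3/5 = 4/O + 3*(⅕) = 4/O + ⅗ = ⅗ + 4/O)
M(U) = -3
M(R(S(4))) - k = -3 - 1*(-4437) = -3 + 4437 = 4434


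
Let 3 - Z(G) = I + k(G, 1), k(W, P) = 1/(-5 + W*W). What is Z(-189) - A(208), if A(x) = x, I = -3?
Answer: -7214633/35716 ≈ -202.00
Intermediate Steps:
k(W, P) = 1/(-5 + W²)
Z(G) = 6 - 1/(-5 + G²) (Z(G) = 3 - (-3 + 1/(-5 + G²)) = 3 + (3 - 1/(-5 + G²)) = 6 - 1/(-5 + G²))
Z(-189) - A(208) = (-31 + 6*(-189)²)/(-5 + (-189)²) - 1*208 = (-31 + 6*35721)/(-5 + 35721) - 208 = (-31 + 214326)/35716 - 208 = (1/35716)*214295 - 208 = 214295/35716 - 208 = -7214633/35716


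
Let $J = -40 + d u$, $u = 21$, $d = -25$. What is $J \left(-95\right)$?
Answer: $53675$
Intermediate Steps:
$J = -565$ ($J = -40 - 525 = -565$)
$J \left(-95\right) = \left(-565\right) \left(-95\right) = 53675$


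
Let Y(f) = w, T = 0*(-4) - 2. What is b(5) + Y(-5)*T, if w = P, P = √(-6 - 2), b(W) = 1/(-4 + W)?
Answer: 1 - 4*I*√2 ≈ 1.0 - 5.6569*I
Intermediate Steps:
T = -2 (T = 0 - 2 = -2)
P = 2*I*√2 (P = √(-8) = 2*I*√2 ≈ 2.8284*I)
w = 2*I*√2 ≈ 2.8284*I
Y(f) = 2*I*√2
b(5) + Y(-5)*T = 1/(-4 + 5) + (2*I*√2)*(-2) = 1/1 - 4*I*√2 = 1 - 4*I*√2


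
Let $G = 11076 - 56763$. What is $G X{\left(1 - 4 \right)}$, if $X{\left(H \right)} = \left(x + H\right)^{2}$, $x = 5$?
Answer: $-182748$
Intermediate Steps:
$G = -45687$
$X{\left(H \right)} = \left(5 + H\right)^{2}$
$G X{\left(1 - 4 \right)} = - 45687 \left(5 + \left(1 - 4\right)\right)^{2} = - 45687 \left(5 - 3\right)^{2} = - 45687 \cdot 2^{2} = \left(-45687\right) 4 = -182748$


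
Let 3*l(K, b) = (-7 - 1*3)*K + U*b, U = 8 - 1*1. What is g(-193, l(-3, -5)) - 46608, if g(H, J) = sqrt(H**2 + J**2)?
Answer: -46608 + sqrt(335266)/3 ≈ -46415.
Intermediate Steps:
U = 7 (U = 8 - 1 = 7)
l(K, b) = -10*K/3 + 7*b/3 (l(K, b) = ((-7 - 1*3)*K + 7*b)/3 = ((-7 - 3)*K + 7*b)/3 = (-10*K + 7*b)/3 = -10*K/3 + 7*b/3)
g(-193, l(-3, -5)) - 46608 = sqrt((-193)**2 + (-10/3*(-3) + (7/3)*(-5))**2) - 46608 = sqrt(37249 + (10 - 35/3)**2) - 46608 = sqrt(37249 + (-5/3)**2) - 46608 = sqrt(37249 + 25/9) - 46608 = sqrt(335266/9) - 46608 = sqrt(335266)/3 - 46608 = -46608 + sqrt(335266)/3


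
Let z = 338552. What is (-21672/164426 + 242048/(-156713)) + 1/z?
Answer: -7311909400979315/4361851786641688 ≈ -1.6763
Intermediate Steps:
(-21672/164426 + 242048/(-156713)) + 1/z = (-21672/164426 + 242048/(-156713)) + 1/338552 = (-21672*1/164426 + 242048*(-1/156713)) + 1/338552 = (-10836/82213 - 242048/156713) + 1/338552 = -21597634292/12883845869 + 1/338552 = -7311909400979315/4361851786641688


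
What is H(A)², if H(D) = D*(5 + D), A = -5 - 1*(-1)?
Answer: 16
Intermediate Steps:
A = -4 (A = -5 + 1 = -4)
H(A)² = (-4*(5 - 4))² = (-4*1)² = (-4)² = 16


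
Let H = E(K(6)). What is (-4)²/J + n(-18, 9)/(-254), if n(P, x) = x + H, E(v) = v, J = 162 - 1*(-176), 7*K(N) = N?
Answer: 2563/300482 ≈ 0.0085296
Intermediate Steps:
K(N) = N/7
J = 338 (J = 162 + 176 = 338)
H = 6/7 (H = (⅐)*6 = 6/7 ≈ 0.85714)
n(P, x) = 6/7 + x (n(P, x) = x + 6/7 = 6/7 + x)
(-4)²/J + n(-18, 9)/(-254) = (-4)²/338 + (6/7 + 9)/(-254) = 16*(1/338) + (69/7)*(-1/254) = 8/169 - 69/1778 = 2563/300482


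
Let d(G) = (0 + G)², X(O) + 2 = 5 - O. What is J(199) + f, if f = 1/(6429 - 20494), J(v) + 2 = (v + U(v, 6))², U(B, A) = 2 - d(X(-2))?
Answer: 435649309/14065 ≈ 30974.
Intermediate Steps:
X(O) = 3 - O (X(O) = -2 + (5 - O) = 3 - O)
d(G) = G²
U(B, A) = -23 (U(B, A) = 2 - (3 - 1*(-2))² = 2 - (3 + 2)² = 2 - 1*5² = 2 - 1*25 = 2 - 25 = -23)
J(v) = -2 + (-23 + v)² (J(v) = -2 + (v - 23)² = -2 + (-23 + v)²)
f = -1/14065 (f = 1/(-14065) = -1/14065 ≈ -7.1098e-5)
J(199) + f = (-2 + (-23 + 199)²) - 1/14065 = (-2 + 176²) - 1/14065 = (-2 + 30976) - 1/14065 = 30974 - 1/14065 = 435649309/14065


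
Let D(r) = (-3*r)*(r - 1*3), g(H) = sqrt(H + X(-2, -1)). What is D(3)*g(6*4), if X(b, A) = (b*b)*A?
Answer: 0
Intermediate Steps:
X(b, A) = A*b**2 (X(b, A) = b**2*A = A*b**2)
g(H) = sqrt(-4 + H) (g(H) = sqrt(H - 1*(-2)**2) = sqrt(H - 1*4) = sqrt(H - 4) = sqrt(-4 + H))
D(r) = -3*r*(-3 + r) (D(r) = (-3*r)*(r - 3) = (-3*r)*(-3 + r) = -3*r*(-3 + r))
D(3)*g(6*4) = (3*3*(3 - 1*3))*sqrt(-4 + 6*4) = (3*3*(3 - 3))*sqrt(-4 + 24) = (3*3*0)*sqrt(20) = 0*(2*sqrt(5)) = 0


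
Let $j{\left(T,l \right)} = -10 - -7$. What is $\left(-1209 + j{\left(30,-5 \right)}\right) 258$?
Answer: $-312696$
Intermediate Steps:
$j{\left(T,l \right)} = -3$ ($j{\left(T,l \right)} = -10 + 7 = -3$)
$\left(-1209 + j{\left(30,-5 \right)}\right) 258 = \left(-1209 - 3\right) 258 = \left(-1212\right) 258 = -312696$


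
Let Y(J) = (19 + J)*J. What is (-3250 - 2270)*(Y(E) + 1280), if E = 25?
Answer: -13137600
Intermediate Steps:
Y(J) = J*(19 + J)
(-3250 - 2270)*(Y(E) + 1280) = (-3250 - 2270)*(25*(19 + 25) + 1280) = -5520*(25*44 + 1280) = -5520*(1100 + 1280) = -5520*2380 = -13137600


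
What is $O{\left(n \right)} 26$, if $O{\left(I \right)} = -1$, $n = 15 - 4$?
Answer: $-26$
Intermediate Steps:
$n = 11$
$O{\left(n \right)} 26 = \left(-1\right) 26 = -26$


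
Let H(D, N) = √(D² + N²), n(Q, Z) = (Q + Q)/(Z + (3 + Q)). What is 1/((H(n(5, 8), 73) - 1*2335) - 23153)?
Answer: -1631232/41576500135 - 8*√341081/41576500135 ≈ -3.9347e-5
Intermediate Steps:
n(Q, Z) = 2*Q/(3 + Q + Z) (n(Q, Z) = (2*Q)/(3 + Q + Z) = 2*Q/(3 + Q + Z))
1/((H(n(5, 8), 73) - 1*2335) - 23153) = 1/((√((2*5/(3 + 5 + 8))² + 73²) - 1*2335) - 23153) = 1/((√((2*5/16)² + 5329) - 2335) - 23153) = 1/((√((2*5*(1/16))² + 5329) - 2335) - 23153) = 1/((√((5/8)² + 5329) - 2335) - 23153) = 1/((√(25/64 + 5329) - 2335) - 23153) = 1/((√(341081/64) - 2335) - 23153) = 1/((√341081/8 - 2335) - 23153) = 1/((-2335 + √341081/8) - 23153) = 1/(-25488 + √341081/8)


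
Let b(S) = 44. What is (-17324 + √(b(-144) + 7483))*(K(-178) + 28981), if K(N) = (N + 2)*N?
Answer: -1044793116 + 60309*√7527 ≈ -1.0396e+9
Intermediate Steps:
K(N) = N*(2 + N) (K(N) = (2 + N)*N = N*(2 + N))
(-17324 + √(b(-144) + 7483))*(K(-178) + 28981) = (-17324 + √(44 + 7483))*(-178*(2 - 178) + 28981) = (-17324 + √7527)*(-178*(-176) + 28981) = (-17324 + √7527)*(31328 + 28981) = (-17324 + √7527)*60309 = -1044793116 + 60309*√7527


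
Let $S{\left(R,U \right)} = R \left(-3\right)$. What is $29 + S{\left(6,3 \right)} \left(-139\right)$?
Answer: $2531$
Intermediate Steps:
$S{\left(R,U \right)} = - 3 R$
$29 + S{\left(6,3 \right)} \left(-139\right) = 29 + \left(-3\right) 6 \left(-139\right) = 29 - -2502 = 29 + 2502 = 2531$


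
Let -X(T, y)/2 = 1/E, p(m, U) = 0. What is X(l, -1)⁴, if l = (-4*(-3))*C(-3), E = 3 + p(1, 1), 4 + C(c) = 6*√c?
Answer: 16/81 ≈ 0.19753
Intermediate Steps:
C(c) = -4 + 6*√c
E = 3 (E = 3 + 0 = 3)
l = -48 + 72*I*√3 (l = (-4*(-3))*(-4 + 6*√(-3)) = 12*(-4 + 6*(I*√3)) = 12*(-4 + 6*I*√3) = -48 + 72*I*√3 ≈ -48.0 + 124.71*I)
X(T, y) = -⅔ (X(T, y) = -2/3 = -2*⅓ = -⅔)
X(l, -1)⁴ = (-⅔)⁴ = 16/81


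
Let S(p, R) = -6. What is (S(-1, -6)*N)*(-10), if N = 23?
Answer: 1380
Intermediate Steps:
(S(-1, -6)*N)*(-10) = -6*23*(-10) = -138*(-10) = 1380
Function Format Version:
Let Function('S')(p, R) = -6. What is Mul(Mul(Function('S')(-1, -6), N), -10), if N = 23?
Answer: 1380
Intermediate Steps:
Mul(Mul(Function('S')(-1, -6), N), -10) = Mul(Mul(-6, 23), -10) = Mul(-138, -10) = 1380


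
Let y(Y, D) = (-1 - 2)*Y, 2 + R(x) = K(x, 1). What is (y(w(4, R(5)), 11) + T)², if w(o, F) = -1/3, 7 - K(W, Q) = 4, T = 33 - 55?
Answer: 441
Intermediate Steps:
T = -22
K(W, Q) = 3 (K(W, Q) = 7 - 1*4 = 7 - 4 = 3)
R(x) = 1 (R(x) = -2 + 3 = 1)
w(o, F) = -⅓ (w(o, F) = -1*⅓ = -⅓)
y(Y, D) = -3*Y
(y(w(4, R(5)), 11) + T)² = (-3*(-⅓) - 22)² = (1 - 22)² = (-21)² = 441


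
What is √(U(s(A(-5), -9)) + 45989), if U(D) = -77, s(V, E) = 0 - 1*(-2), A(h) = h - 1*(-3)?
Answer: 2*√11478 ≈ 214.27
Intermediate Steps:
A(h) = 3 + h (A(h) = h + 3 = 3 + h)
s(V, E) = 2 (s(V, E) = 0 + 2 = 2)
√(U(s(A(-5), -9)) + 45989) = √(-77 + 45989) = √45912 = 2*√11478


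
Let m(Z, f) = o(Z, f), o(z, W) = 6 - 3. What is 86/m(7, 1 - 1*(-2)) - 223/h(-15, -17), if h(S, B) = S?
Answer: 653/15 ≈ 43.533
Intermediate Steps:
o(z, W) = 3
m(Z, f) = 3
86/m(7, 1 - 1*(-2)) - 223/h(-15, -17) = 86/3 - 223/(-15) = 86*(1/3) - 223*(-1/15) = 86/3 + 223/15 = 653/15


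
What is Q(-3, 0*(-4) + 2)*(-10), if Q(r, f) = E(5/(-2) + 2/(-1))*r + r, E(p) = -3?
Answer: -60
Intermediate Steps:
Q(r, f) = -2*r (Q(r, f) = -3*r + r = -2*r)
Q(-3, 0*(-4) + 2)*(-10) = -2*(-3)*(-10) = 6*(-10) = -60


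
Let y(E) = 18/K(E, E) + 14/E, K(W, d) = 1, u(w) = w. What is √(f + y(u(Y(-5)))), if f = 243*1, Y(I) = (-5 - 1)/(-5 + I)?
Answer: √2559/3 ≈ 16.862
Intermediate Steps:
Y(I) = -6/(-5 + I)
f = 243
y(E) = 18 + 14/E (y(E) = 18/1 + 14/E = 18*1 + 14/E = 18 + 14/E)
√(f + y(u(Y(-5)))) = √(243 + (18 + 14/((-6/(-5 - 5))))) = √(243 + (18 + 14/((-6/(-10))))) = √(243 + (18 + 14/((-6*(-⅒))))) = √(243 + (18 + 14/(⅗))) = √(243 + (18 + 14*(5/3))) = √(243 + (18 + 70/3)) = √(243 + 124/3) = √(853/3) = √2559/3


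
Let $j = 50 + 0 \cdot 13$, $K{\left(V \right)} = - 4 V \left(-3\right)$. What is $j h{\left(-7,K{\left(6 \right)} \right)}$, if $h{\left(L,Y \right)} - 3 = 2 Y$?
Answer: $7350$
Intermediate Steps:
$K{\left(V \right)} = 12 V$
$h{\left(L,Y \right)} = 3 + 2 Y$
$j = 50$ ($j = 50 + 0 = 50$)
$j h{\left(-7,K{\left(6 \right)} \right)} = 50 \left(3 + 2 \cdot 12 \cdot 6\right) = 50 \left(3 + 2 \cdot 72\right) = 50 \left(3 + 144\right) = 50 \cdot 147 = 7350$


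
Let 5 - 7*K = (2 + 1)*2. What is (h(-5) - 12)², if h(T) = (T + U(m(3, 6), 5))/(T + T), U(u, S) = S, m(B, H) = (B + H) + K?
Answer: 144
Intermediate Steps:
K = -⅐ (K = 5/7 - (2 + 1)*2/7 = 5/7 - 3*2/7 = 5/7 - ⅐*6 = 5/7 - 6/7 = -⅐ ≈ -0.14286)
m(B, H) = -⅐ + B + H (m(B, H) = (B + H) - ⅐ = -⅐ + B + H)
h(T) = (5 + T)/(2*T) (h(T) = (T + 5)/(T + T) = (5 + T)/((2*T)) = (5 + T)*(1/(2*T)) = (5 + T)/(2*T))
(h(-5) - 12)² = ((½)*(5 - 5)/(-5) - 12)² = ((½)*(-⅕)*0 - 12)² = (0 - 12)² = (-12)² = 144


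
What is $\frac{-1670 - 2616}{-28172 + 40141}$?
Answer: $- \frac{4286}{11969} \approx -0.35809$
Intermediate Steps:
$\frac{-1670 - 2616}{-28172 + 40141} = \frac{-1670 + \left(-6194 + 3578\right)}{11969} = \left(-1670 - 2616\right) \frac{1}{11969} = \left(-4286\right) \frac{1}{11969} = - \frac{4286}{11969}$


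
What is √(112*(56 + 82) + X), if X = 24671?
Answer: √40127 ≈ 200.32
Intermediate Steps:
√(112*(56 + 82) + X) = √(112*(56 + 82) + 24671) = √(112*138 + 24671) = √(15456 + 24671) = √40127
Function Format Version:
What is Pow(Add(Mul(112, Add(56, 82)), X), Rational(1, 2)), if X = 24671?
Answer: Pow(40127, Rational(1, 2)) ≈ 200.32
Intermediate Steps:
Pow(Add(Mul(112, Add(56, 82)), X), Rational(1, 2)) = Pow(Add(Mul(112, Add(56, 82)), 24671), Rational(1, 2)) = Pow(Add(Mul(112, 138), 24671), Rational(1, 2)) = Pow(Add(15456, 24671), Rational(1, 2)) = Pow(40127, Rational(1, 2))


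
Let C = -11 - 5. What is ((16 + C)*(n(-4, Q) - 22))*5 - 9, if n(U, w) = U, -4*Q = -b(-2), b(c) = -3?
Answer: -9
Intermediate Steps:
C = -16
Q = -3/4 (Q = -(-1)*(-3)/4 = -1/4*3 = -3/4 ≈ -0.75000)
((16 + C)*(n(-4, Q) - 22))*5 - 9 = ((16 - 16)*(-4 - 22))*5 - 9 = (0*(-26))*5 - 9 = 0*5 - 9 = 0 - 9 = -9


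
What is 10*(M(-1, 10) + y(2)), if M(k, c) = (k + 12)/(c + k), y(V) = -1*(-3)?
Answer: 380/9 ≈ 42.222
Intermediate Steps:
y(V) = 3
M(k, c) = (12 + k)/(c + k)
10*(M(-1, 10) + y(2)) = 10*((12 - 1)/(10 - 1) + 3) = 10*(11/9 + 3) = 10*(38/9) = 380/9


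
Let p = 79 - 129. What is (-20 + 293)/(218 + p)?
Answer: 13/8 ≈ 1.6250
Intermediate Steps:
p = -50
(-20 + 293)/(218 + p) = (-20 + 293)/(218 - 50) = 273/168 = 273*(1/168) = 13/8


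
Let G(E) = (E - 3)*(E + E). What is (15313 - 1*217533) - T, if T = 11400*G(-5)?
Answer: -1114220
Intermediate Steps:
G(E) = 2*E*(-3 + E) (G(E) = (-3 + E)*(2*E) = 2*E*(-3 + E))
T = 912000 (T = 11400*(2*(-5)*(-3 - 5)) = 11400*(2*(-5)*(-8)) = 11400*80 = 912000)
(15313 - 1*217533) - T = (15313 - 1*217533) - 1*912000 = (15313 - 217533) - 912000 = -202220 - 912000 = -1114220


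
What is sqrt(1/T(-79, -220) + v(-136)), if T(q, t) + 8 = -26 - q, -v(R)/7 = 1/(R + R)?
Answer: sqrt(49895)/1020 ≈ 0.21899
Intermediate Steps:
v(R) = -7/(2*R) (v(R) = -7/(R + R) = -7*1/(2*R) = -7/(2*R))
T(q, t) = -34 - q (T(q, t) = -8 + (-26 - q) = -34 - q)
sqrt(1/T(-79, -220) + v(-136)) = sqrt(1/(-34 - 1*(-79)) - 7/2/(-136)) = sqrt(1/(-34 + 79) - 7/2*(-1/136)) = sqrt(1/45 + 7/272) = sqrt(587/12240) = sqrt(49895)/1020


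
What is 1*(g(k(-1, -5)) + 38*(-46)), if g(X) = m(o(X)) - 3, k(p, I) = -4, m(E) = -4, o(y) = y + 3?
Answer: -1755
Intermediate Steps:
o(y) = 3 + y
g(X) = -7 (g(X) = -4 - 3 = -7)
1*(g(k(-1, -5)) + 38*(-46)) = 1*(-7 + 38*(-46)) = 1*(-7 - 1748) = 1*(-1755) = -1755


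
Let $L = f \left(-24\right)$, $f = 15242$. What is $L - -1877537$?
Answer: $1511729$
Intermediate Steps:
$L = -365808$ ($L = 15242 \left(-24\right) = -365808$)
$L - -1877537 = -365808 - -1877537 = -365808 + 1877537 = 1511729$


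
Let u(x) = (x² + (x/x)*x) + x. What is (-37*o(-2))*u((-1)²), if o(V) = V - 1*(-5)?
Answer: -333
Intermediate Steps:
u(x) = x² + 2*x (u(x) = (x² + 1*x) + x = (x² + x) + x = (x + x²) + x = x² + 2*x)
o(V) = 5 + V (o(V) = V + 5 = 5 + V)
(-37*o(-2))*u((-1)²) = (-37*(5 - 2))*((-1)²*(2 + (-1)²)) = (-37*3)*(1*(2 + 1)) = -111*3 = -333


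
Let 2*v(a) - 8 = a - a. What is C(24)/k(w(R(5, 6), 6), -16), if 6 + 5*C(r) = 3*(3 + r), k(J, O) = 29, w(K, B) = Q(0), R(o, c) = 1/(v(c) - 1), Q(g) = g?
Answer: 15/29 ≈ 0.51724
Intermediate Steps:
v(a) = 4 (v(a) = 4 + (a - a)/2 = 4 + (½)*0 = 4 + 0 = 4)
R(o, c) = ⅓ (R(o, c) = 1/(4 - 1) = 1/3 = ⅓)
w(K, B) = 0
C(r) = ⅗ + 3*r/5 (C(r) = -6/5 + (3*(3 + r))/5 = -6/5 + (9 + 3*r)/5 = -6/5 + (9/5 + 3*r/5) = ⅗ + 3*r/5)
C(24)/k(w(R(5, 6), 6), -16) = (⅗ + (⅗)*24)/29 = (⅗ + 72/5)*(1/29) = 15*(1/29) = 15/29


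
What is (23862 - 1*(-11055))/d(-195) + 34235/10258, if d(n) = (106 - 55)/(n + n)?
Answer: -46562634185/174386 ≈ -2.6701e+5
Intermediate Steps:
d(n) = 51/(2*n) (d(n) = 51/((2*n)) = 51*(1/(2*n)) = 51/(2*n))
(23862 - 1*(-11055))/d(-195) + 34235/10258 = (23862 - 1*(-11055))/(((51/2)/(-195))) + 34235/10258 = (23862 + 11055)/(((51/2)*(-1/195))) + 34235*(1/10258) = 34917/(-17/130) + 34235/10258 = 34917*(-130/17) + 34235/10258 = -4539210/17 + 34235/10258 = -46562634185/174386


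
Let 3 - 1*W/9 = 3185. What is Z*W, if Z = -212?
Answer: 6071256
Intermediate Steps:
W = -28638 (W = 27 - 9*3185 = 27 - 28665 = -28638)
Z*W = -212*(-28638) = 6071256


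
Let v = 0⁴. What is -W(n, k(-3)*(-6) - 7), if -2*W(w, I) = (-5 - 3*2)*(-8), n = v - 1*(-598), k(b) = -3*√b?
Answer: 44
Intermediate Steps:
v = 0
n = 598 (n = 0 - 1*(-598) = 0 + 598 = 598)
W(w, I) = -44 (W(w, I) = -(-5 - 3*2)*(-8)/2 = -(-5 - 6)*(-8)/2 = -(-11)*(-8)/2 = -½*88 = -44)
-W(n, k(-3)*(-6) - 7) = -1*(-44) = 44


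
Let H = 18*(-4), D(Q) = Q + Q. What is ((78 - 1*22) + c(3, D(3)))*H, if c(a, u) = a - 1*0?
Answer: -4248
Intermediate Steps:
D(Q) = 2*Q
H = -72
c(a, u) = a (c(a, u) = a + 0 = a)
((78 - 1*22) + c(3, D(3)))*H = ((78 - 1*22) + 3)*(-72) = ((78 - 22) + 3)*(-72) = (56 + 3)*(-72) = 59*(-72) = -4248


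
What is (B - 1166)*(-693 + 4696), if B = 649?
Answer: -2069551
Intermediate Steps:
(B - 1166)*(-693 + 4696) = (649 - 1166)*(-693 + 4696) = -517*4003 = -2069551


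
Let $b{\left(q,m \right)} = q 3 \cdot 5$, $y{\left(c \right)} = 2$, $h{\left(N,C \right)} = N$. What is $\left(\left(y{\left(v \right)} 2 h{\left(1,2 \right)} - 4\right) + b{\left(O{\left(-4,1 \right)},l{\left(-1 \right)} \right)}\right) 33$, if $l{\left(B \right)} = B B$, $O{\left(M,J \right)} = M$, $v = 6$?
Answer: $-1980$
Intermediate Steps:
$l{\left(B \right)} = B^{2}$
$b{\left(q,m \right)} = 15 q$ ($b{\left(q,m \right)} = 3 q 5 = 15 q$)
$\left(\left(y{\left(v \right)} 2 h{\left(1,2 \right)} - 4\right) + b{\left(O{\left(-4,1 \right)},l{\left(-1 \right)} \right)}\right) 33 = \left(\left(2 \cdot 2 \cdot 1 - 4\right) + 15 \left(-4\right)\right) 33 = \left(\left(2 \cdot 2 - 4\right) - 60\right) 33 = \left(\left(4 - 4\right) - 60\right) 33 = \left(0 - 60\right) 33 = \left(-60\right) 33 = -1980$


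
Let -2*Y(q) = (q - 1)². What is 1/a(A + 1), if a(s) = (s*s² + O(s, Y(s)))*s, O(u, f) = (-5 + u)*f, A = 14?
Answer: 1/35925 ≈ 2.7836e-5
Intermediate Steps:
Y(q) = -(-1 + q)²/2 (Y(q) = -(q - 1)²/2 = -(-1 + q)²/2)
O(u, f) = f*(-5 + u)
a(s) = s*(s³ - (-1 + s)²*(-5 + s)/2) (a(s) = (s*s² + (-(-1 + s)²/2)*(-5 + s))*s = (s³ - (-1 + s)²*(-5 + s)/2)*s = s*(s³ - (-1 + s)²*(-5 + s)/2))
1/a(A + 1) = 1/((14 + 1)*(2*(14 + 1)³ + (-1 + (14 + 1))²*(5 - (14 + 1)))/2) = 1/((½)*15*(2*15³ + (-1 + 15)²*(5 - 1*15))) = 1/((½)*15*(2*3375 + 14²*(5 - 15))) = 1/((½)*15*(6750 + 196*(-10))) = 1/((½)*15*(6750 - 1960)) = 1/((½)*15*4790) = 1/35925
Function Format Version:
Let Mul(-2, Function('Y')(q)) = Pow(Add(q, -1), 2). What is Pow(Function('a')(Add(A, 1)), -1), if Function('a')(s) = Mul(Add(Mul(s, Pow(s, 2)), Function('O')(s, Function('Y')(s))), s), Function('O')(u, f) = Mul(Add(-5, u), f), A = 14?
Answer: Rational(1, 35925) ≈ 2.7836e-5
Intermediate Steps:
Function('Y')(q) = Mul(Rational(-1, 2), Pow(Add(-1, q), 2)) (Function('Y')(q) = Mul(Rational(-1, 2), Pow(Add(q, -1), 2)) = Mul(Rational(-1, 2), Pow(Add(-1, q), 2)))
Function('O')(u, f) = Mul(f, Add(-5, u))
Function('a')(s) = Mul(s, Add(Pow(s, 3), Mul(Rational(-1, 2), Pow(Add(-1, s), 2), Add(-5, s)))) (Function('a')(s) = Mul(Add(Mul(s, Pow(s, 2)), Mul(Mul(Rational(-1, 2), Pow(Add(-1, s), 2)), Add(-5, s))), s) = Mul(Add(Pow(s, 3), Mul(Rational(-1, 2), Pow(Add(-1, s), 2), Add(-5, s))), s) = Mul(s, Add(Pow(s, 3), Mul(Rational(-1, 2), Pow(Add(-1, s), 2), Add(-5, s)))))
Pow(Function('a')(Add(A, 1)), -1) = Pow(Mul(Rational(1, 2), Add(14, 1), Add(Mul(2, Pow(Add(14, 1), 3)), Mul(Pow(Add(-1, Add(14, 1)), 2), Add(5, Mul(-1, Add(14, 1)))))), -1) = Pow(Mul(Rational(1, 2), 15, Add(Mul(2, Pow(15, 3)), Mul(Pow(Add(-1, 15), 2), Add(5, Mul(-1, 15))))), -1) = Pow(Mul(Rational(1, 2), 15, Add(Mul(2, 3375), Mul(Pow(14, 2), Add(5, -15)))), -1) = Pow(Mul(Rational(1, 2), 15, Add(6750, Mul(196, -10))), -1) = Pow(Mul(Rational(1, 2), 15, Add(6750, -1960)), -1) = Pow(Mul(Rational(1, 2), 15, 4790), -1) = Pow(35925, -1) = Rational(1, 35925)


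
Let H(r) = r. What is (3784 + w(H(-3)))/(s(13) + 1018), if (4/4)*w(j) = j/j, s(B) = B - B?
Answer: 3785/1018 ≈ 3.7181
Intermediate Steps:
s(B) = 0
w(j) = 1 (w(j) = j/j = 1)
(3784 + w(H(-3)))/(s(13) + 1018) = (3784 + 1)/(0 + 1018) = 3785/1018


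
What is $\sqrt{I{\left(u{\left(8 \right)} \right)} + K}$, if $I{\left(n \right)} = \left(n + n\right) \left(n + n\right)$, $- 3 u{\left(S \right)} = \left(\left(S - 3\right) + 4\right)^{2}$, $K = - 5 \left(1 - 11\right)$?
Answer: $\sqrt{2966} \approx 54.461$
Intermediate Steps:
$K = 50$ ($K = \left(-5\right) \left(-10\right) = 50$)
$u{\left(S \right)} = - \frac{\left(1 + S\right)^{2}}{3}$ ($u{\left(S \right)} = - \frac{\left(\left(S - 3\right) + 4\right)^{2}}{3} = - \frac{\left(\left(-3 + S\right) + 4\right)^{2}}{3} = - \frac{\left(1 + S\right)^{2}}{3}$)
$I{\left(n \right)} = 4 n^{2}$ ($I{\left(n \right)} = 2 n 2 n = 4 n^{2}$)
$\sqrt{I{\left(u{\left(8 \right)} \right)} + K} = \sqrt{4 \left(- \frac{\left(1 + 8\right)^{2}}{3}\right)^{2} + 50} = \sqrt{4 \left(- \frac{9^{2}}{3}\right)^{2} + 50} = \sqrt{4 \left(\left(- \frac{1}{3}\right) 81\right)^{2} + 50} = \sqrt{4 \left(-27\right)^{2} + 50} = \sqrt{4 \cdot 729 + 50} = \sqrt{2916 + 50} = \sqrt{2966}$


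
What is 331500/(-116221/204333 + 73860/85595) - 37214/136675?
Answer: 158485455960167906222/140613943021475 ≈ 1.1271e+6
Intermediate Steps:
331500/(-116221/204333 + 73860/85595) - 37214/136675 = 331500/(-116221*1/204333 + 73860*(1/85595)) - 37214*1/136675 = 331500/(-116221/204333 + 14772/17119) - 37214/136675 = 331500/(1028819777/3497976627) - 37214/136675 = 331500*(3497976627/1028819777) - 37214/136675 = 1159579251850500/1028819777 - 37214/136675 = 158485455960167906222/140613943021475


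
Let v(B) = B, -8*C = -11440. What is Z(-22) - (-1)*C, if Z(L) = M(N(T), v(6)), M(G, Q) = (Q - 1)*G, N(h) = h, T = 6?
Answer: 1460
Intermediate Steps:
C = 1430 (C = -1/8*(-11440) = 1430)
M(G, Q) = G*(-1 + Q) (M(G, Q) = (-1 + Q)*G = G*(-1 + Q))
Z(L) = 30 (Z(L) = 6*(-1 + 6) = 6*5 = 30)
Z(-22) - (-1)*C = 30 - (-1)*1430 = 30 - 1*(-1430) = 30 + 1430 = 1460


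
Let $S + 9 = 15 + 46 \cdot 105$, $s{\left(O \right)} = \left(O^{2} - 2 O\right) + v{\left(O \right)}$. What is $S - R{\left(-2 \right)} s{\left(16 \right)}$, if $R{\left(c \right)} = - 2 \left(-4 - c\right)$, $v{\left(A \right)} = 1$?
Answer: $3936$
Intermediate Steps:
$s{\left(O \right)} = 1 + O^{2} - 2 O$ ($s{\left(O \right)} = \left(O^{2} - 2 O\right) + 1 = 1 + O^{2} - 2 O$)
$S = 4836$ ($S = -9 + \left(15 + 46 \cdot 105\right) = -9 + \left(15 + 4830\right) = -9 + 4845 = 4836$)
$R{\left(c \right)} = 8 + 2 c$
$S - R{\left(-2 \right)} s{\left(16 \right)} = 4836 - \left(8 + 2 \left(-2\right)\right) \left(1 + 16^{2} - 32\right) = 4836 - \left(8 - 4\right) \left(1 + 256 - 32\right) = 4836 - 4 \cdot 225 = 4836 - 900 = 3936$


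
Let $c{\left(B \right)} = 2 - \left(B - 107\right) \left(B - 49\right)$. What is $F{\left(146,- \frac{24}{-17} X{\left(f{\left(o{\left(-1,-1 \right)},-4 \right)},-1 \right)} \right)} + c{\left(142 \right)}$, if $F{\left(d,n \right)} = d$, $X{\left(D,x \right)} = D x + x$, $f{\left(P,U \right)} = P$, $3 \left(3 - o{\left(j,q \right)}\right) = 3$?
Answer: $-3107$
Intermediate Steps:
$o{\left(j,q \right)} = 2$ ($o{\left(j,q \right)} = 3 - 1 = 2$)
$X{\left(D,x \right)} = x + D x$
$c{\left(B \right)} = 2 - \left(-107 + B\right) \left(-49 + B\right)$
$F{\left(146,- \frac{24}{-17} X{\left(f{\left(o{\left(-1,-1 \right)},-4 \right)},-1 \right)} \right)} + c{\left(142 \right)} = 146 - 3253 = -3107$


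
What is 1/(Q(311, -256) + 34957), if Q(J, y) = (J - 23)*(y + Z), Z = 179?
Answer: 1/12781 ≈ 7.8241e-5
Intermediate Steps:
Q(J, y) = (-23 + J)*(179 + y) (Q(J, y) = (J - 23)*(y + 179) = (-23 + J)*(179 + y))
1/(Q(311, -256) + 34957) = 1/((-4117 - 23*(-256) + 179*311 + 311*(-256)) + 34957) = 1/((-4117 + 5888 + 55669 - 79616) + 34957) = 1/(-22176 + 34957) = 1/12781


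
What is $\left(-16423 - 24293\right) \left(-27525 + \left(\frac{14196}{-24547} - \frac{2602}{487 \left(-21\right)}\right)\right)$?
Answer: $\frac{93782750899390956}{83680723} \approx 1.1207 \cdot 10^{9}$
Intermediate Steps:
$\left(-16423 - 24293\right) \left(-27525 + \left(\frac{14196}{-24547} - \frac{2602}{487 \left(-21\right)}\right)\right) = - 40716 \left(-27525 - \left(\frac{14196}{24547} + \frac{2602}{-10227}\right)\right) = - 40716 \left(-27525 - \frac{81311198}{251042169}\right) = \left(-40716\right) \left(- \frac{6910017012923}{251042169}\right) = \frac{93782750899390956}{83680723}$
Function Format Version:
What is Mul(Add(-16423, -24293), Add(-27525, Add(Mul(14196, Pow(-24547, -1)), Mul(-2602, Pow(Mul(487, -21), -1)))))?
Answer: Rational(93782750899390956, 83680723) ≈ 1.1207e+9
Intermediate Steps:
Mul(Add(-16423, -24293), Add(-27525, Add(Mul(14196, Pow(-24547, -1)), Mul(-2602, Pow(Mul(487, -21), -1))))) = Mul(-40716, Add(-27525, Add(Mul(14196, Rational(-1, 24547)), Mul(-2602, Pow(-10227, -1))))) = Mul(-40716, Add(-27525, Add(Rational(-14196, 24547), Mul(-2602, Rational(-1, 10227))))) = Mul(-40716, Add(-27525, Add(Rational(-14196, 24547), Rational(2602, 10227)))) = Mul(-40716, Add(-27525, Rational(-81311198, 251042169))) = Mul(-40716, Rational(-6910017012923, 251042169)) = Rational(93782750899390956, 83680723)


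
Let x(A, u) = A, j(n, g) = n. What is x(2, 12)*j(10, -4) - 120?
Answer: -100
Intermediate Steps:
x(2, 12)*j(10, -4) - 120 = 2*10 - 120 = 20 - 120 = -100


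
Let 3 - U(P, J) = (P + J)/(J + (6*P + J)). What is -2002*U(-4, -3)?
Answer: -83083/15 ≈ -5538.9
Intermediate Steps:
U(P, J) = 3 - (J + P)/(2*J + 6*P) (U(P, J) = 3 - (P + J)/(J + (6*P + J)) = 3 - (J + P)/(J + (J + 6*P)) = 3 - (J + P)/(2*J + 6*P))
-2002*U(-4, -3) = -1001*(5*(-3) + 17*(-4))/(-3 + 3*(-4)) = -1001*(-15 - 68)/(-3 - 12) = -1001*(-83)/(-15) = -1001*(-1)*(-83)/15 = -2002*83/30 = -83083/15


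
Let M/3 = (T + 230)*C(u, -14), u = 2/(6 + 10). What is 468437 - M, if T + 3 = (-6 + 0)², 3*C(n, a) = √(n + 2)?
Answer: 468437 - 263*√34/4 ≈ 4.6805e+5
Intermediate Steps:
u = ⅛ (u = 2/16 = (1/16)*2 = ⅛ ≈ 0.12500)
C(n, a) = √(2 + n)/3 (C(n, a) = √(n + 2)/3 = √(2 + n)/3)
T = 33 (T = -3 + (-6 + 0)² = -3 + (-6)² = -3 + 36 = 33)
M = 263*√34/4 (M = 3*((33 + 230)*(√(2 + ⅛)/3)) = 3*(263*(√(17/8)/3)) = 3*(263*((√34/4)/3)) = 3*(263*(√34/12)) = 3*(263*√34/12) = 263*√34/4 ≈ 383.39)
468437 - M = 468437 - 263*√34/4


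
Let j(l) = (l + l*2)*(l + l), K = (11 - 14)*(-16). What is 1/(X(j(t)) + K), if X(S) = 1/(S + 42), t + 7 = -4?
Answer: 768/36865 ≈ 0.020833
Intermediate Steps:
t = -11 (t = -7 - 4 = -11)
K = 48 (K = -3*(-16) = 48)
j(l) = 6*l² (j(l) = (l + 2*l)*(2*l) = (3*l)*(2*l) = 6*l²)
X(S) = 1/(42 + S)
1/(X(j(t)) + K) = 1/(1/(42 + 6*(-11)²) + 48) = 1/(1/(42 + 6*121) + 48) = 1/(1/(42 + 726) + 48) = 1/(1/768 + 48) = 1/(36865/768) = 768/36865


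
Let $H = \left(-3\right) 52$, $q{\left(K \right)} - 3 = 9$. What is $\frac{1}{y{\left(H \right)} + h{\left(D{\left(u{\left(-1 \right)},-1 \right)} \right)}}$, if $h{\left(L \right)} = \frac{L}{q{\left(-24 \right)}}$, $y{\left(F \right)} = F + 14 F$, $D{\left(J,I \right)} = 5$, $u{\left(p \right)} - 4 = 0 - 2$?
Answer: $- \frac{12}{28075} \approx -0.00042743$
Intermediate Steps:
$q{\left(K \right)} = 12$ ($q{\left(K \right)} = 3 + 9 = 12$)
$u{\left(p \right)} = 2$ ($u{\left(p \right)} = 4 + \left(0 - 2\right) = 4 - 2 = 2$)
$H = -156$
$y{\left(F \right)} = 15 F$
$h{\left(L \right)} = \frac{L}{12}$
$\frac{1}{y{\left(H \right)} + h{\left(D{\left(u{\left(-1 \right)},-1 \right)} \right)}} = \frac{1}{15 \left(-156\right) + \frac{1}{12} \cdot 5} = \frac{1}{-2340 + \frac{5}{12}} = \frac{1}{- \frac{28075}{12}} = - \frac{12}{28075}$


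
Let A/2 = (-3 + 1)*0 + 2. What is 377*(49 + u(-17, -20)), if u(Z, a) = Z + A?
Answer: 13572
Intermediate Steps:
A = 4 (A = 2*((-3 + 1)*0 + 2) = 2*(-2*0 + 2) = 2*(0 + 2) = 2*2 = 4)
u(Z, a) = 4 + Z (u(Z, a) = Z + 4 = 4 + Z)
377*(49 + u(-17, -20)) = 377*(49 + (4 - 17)) = 377*(49 - 13) = 377*36 = 13572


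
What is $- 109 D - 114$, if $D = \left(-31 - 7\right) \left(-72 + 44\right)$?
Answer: $-116090$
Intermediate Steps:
$D = 1064$ ($D = \left(-38\right) \left(-28\right) = 1064$)
$- 109 D - 114 = \left(-109\right) 1064 - 114 = -115976 - 114 = -116090$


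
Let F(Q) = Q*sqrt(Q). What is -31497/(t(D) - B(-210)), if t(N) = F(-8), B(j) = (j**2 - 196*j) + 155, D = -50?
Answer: 896772085/2431907579 - 167984*I*sqrt(2)/2431907579 ≈ 0.36875 - 9.7687e-5*I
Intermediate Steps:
B(j) = 155 + j**2 - 196*j
F(Q) = Q**(3/2)
t(N) = -16*I*sqrt(2) (t(N) = (-8)**(3/2) = -16*I*sqrt(2))
-31497/(t(D) - B(-210)) = -31497/(-16*I*sqrt(2) - (155 + (-210)**2 - 196*(-210))) = -31497/(-16*I*sqrt(2) - (155 + 44100 + 41160)) = -31497/(-16*I*sqrt(2) - 1*85415) = -31497/(-16*I*sqrt(2) - 85415) = -31497/(-85415 - 16*I*sqrt(2))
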